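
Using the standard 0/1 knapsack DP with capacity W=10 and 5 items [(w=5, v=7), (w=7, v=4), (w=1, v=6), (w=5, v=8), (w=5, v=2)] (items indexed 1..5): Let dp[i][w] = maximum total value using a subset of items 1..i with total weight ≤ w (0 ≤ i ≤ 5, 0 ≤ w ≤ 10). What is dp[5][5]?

8

i\w   0   1   2   3   4   5   6   7   8   9  10
  0   0   0   0   0   0   0   0   0   0   0   0
  1   0   0   0   0   0   7   7   7   7   7   7
  2   0   0   0   0   0   7   7   7   7   7   7
  3   0   6   6   6   6   7  13  13  13  13  13
  4   0   6   6   6   6   8  14  14  14  14  15
  5   0   6   6   6   6   8  14  14  14  14  15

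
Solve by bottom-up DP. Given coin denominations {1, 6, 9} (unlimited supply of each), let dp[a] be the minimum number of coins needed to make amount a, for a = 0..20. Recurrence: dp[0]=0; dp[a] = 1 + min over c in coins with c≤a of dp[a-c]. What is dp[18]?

 a  0  1  2  3  4  5  6  7  8  9 10 11 12 13 14 15 16 17 18 19 20
dp  0  1  2  3  4  5  1  2  3  1  2  3  2  3  4  2  3  4  2  3  4

2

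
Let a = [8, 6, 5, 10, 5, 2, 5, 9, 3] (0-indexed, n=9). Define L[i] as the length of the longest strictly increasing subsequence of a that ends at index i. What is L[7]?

   i    0    1    2    3    4    5    6    7    8
a[i]    8    6    5   10    5    2    5    9    3
L[i]    1    1    1    2    1    1    2    3    2

3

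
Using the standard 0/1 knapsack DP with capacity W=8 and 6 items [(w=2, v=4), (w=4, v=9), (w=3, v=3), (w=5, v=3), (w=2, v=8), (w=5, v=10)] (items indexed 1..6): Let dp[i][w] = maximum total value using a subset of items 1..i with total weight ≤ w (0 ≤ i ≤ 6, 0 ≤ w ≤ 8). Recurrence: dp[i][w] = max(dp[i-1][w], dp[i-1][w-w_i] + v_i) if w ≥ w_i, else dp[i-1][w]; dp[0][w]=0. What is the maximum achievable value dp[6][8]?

i\w   0   1   2   3   4   5   6   7   8
  0   0   0   0   0   0   0   0   0   0
  1   0   0   4   4   4   4   4   4   4
  2   0   0   4   4   9   9  13  13  13
  3   0   0   4   4   9   9  13  13  13
  4   0   0   4   4   9   9  13  13  13
  5   0   0   8   8  12  12  17  17  21
  6   0   0   8   8  12  12  17  18  21

21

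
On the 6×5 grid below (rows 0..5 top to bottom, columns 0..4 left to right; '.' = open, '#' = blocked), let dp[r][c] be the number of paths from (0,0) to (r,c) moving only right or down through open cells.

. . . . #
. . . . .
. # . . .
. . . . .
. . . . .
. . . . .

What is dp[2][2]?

r\c   0   1   2   3   4
  0   1   1   1   1   0
  1   1   2   3   4   4
  2   1   0   3   7  11
  3   1   1   4  11  22
  4   1   2   6  17  39
  5   1   3   9  26  65

3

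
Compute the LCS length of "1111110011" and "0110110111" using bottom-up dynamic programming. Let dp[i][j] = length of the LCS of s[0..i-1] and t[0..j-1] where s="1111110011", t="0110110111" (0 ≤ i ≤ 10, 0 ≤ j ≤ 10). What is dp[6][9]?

6

   ''  0  1  1  0  1  1  0  1  1  1
''  0  0  0  0  0  0  0  0  0  0  0
 1  0  0  1  1  1  1  1  1  1  1  1
 1  0  0  1  2  2  2  2  2  2  2  2
 1  0  0  1  2  2  3  3  3  3  3  3
 1  0  0  1  2  2  3  4  4  4  4  4
 1  0  0  1  2  2  3  4  4  5  5  5
 1  0  0  1  2  2  3  4  4  5  6  6
 0  0  1  1  2  3  3  4  5  5  6  6
 0  0  1  1  2  3  3  4  5  5  6  6
 1  0  1  2  2  3  4  4  5  6  6  7
 1  0  1  2  3  3  4  5  5  6  7  7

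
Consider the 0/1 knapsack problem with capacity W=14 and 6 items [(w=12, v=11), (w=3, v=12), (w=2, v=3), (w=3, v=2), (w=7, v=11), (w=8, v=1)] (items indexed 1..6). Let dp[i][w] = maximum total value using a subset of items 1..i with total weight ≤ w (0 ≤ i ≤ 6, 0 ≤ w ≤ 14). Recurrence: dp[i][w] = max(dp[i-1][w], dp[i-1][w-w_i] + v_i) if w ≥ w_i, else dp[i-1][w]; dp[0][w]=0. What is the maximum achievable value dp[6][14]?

i\w   0   1   2   3   4   5   6   7   8   9  10  11  12  13  14
  0   0   0   0   0   0   0   0   0   0   0   0   0   0   0   0
  1   0   0   0   0   0   0   0   0   0   0   0   0  11  11  11
  2   0   0   0  12  12  12  12  12  12  12  12  12  12  12  12
  3   0   0   3  12  12  15  15  15  15  15  15  15  15  15  15
  4   0   0   3  12  12  15  15  15  17  17  17  17  17  17  17
  5   0   0   3  12  12  15  15  15  17  17  23  23  26  26  26
  6   0   0   3  12  12  15  15  15  17  17  23  23  26  26  26

26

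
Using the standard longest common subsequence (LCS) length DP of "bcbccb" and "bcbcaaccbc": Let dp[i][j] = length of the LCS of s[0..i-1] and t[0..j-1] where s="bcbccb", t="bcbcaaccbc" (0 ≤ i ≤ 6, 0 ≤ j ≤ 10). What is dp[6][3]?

3

   ''  b  c  b  c  a  a  c  c  b  c
''  0  0  0  0  0  0  0  0  0  0  0
 b  0  1  1  1  1  1  1  1  1  1  1
 c  0  1  2  2  2  2  2  2  2  2  2
 b  0  1  2  3  3  3  3  3  3  3  3
 c  0  1  2  3  4  4  4  4  4  4  4
 c  0  1  2  3  4  4  4  5  5  5  5
 b  0  1  2  3  4  4  4  5  5  6  6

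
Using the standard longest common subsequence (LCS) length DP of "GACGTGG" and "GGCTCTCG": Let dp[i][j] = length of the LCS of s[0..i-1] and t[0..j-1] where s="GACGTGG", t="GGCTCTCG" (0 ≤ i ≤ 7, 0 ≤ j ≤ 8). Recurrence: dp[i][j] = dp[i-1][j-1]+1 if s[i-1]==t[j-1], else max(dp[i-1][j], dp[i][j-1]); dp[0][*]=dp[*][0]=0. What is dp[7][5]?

   ''  G  G  C  T  C  T  C  G
''  0  0  0  0  0  0  0  0  0
 G  0  1  1  1  1  1  1  1  1
 A  0  1  1  1  1  1  1  1  1
 C  0  1  1  2  2  2  2  2  2
 G  0  1  2  2  2  2  2  2  3
 T  0  1  2  2  3  3  3  3  3
 G  0  1  2  2  3  3  3  3  4
 G  0  1  2  2  3  3  3  3  4

3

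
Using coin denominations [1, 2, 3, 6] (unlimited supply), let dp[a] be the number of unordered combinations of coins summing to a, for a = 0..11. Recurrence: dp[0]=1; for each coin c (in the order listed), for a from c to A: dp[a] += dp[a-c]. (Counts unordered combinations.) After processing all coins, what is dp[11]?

after  coin     0     1     2     3     4     5     6     7     8     9    10    11
          1     1     1     1     1     1     1     1     1     1     1     1     1
          2     1     1     2     2     3     3     4     4     5     5     6     6
          3     1     1     2     3     4     5     7     8    10    12    14    16
          6     1     1     2     3     4     5     8     9    12    15    18    21

21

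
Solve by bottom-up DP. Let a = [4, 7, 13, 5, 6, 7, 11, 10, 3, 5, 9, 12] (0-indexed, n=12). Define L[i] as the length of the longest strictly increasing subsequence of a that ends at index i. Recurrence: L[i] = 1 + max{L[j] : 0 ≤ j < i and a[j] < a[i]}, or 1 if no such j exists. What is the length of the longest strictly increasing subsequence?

6

   i    0    1    2    3    4    5    6    7    8    9   10   11
a[i]    4    7   13    5    6    7   11   10    3    5    9   12
L[i]    1    2    3    2    3    4    5    5    1    2    5    6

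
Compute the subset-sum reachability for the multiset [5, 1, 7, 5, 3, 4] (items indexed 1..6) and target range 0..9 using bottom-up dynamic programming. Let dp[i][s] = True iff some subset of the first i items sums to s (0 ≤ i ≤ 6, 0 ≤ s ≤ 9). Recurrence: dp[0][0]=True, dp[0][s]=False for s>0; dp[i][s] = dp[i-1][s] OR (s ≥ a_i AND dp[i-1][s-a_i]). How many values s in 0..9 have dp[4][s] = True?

6

i\s   0   1   2   3   4   5   6   7   8   9
  0   T   F   F   F   F   F   F   F   F   F
  1   T   F   F   F   F   T   F   F   F   F
  2   T   T   F   F   F   T   T   F   F   F
  3   T   T   F   F   F   T   T   T   T   F
  4   T   T   F   F   F   T   T   T   T   F
  5   T   T   F   T   T   T   T   T   T   T
  6   T   T   F   T   T   T   T   T   T   T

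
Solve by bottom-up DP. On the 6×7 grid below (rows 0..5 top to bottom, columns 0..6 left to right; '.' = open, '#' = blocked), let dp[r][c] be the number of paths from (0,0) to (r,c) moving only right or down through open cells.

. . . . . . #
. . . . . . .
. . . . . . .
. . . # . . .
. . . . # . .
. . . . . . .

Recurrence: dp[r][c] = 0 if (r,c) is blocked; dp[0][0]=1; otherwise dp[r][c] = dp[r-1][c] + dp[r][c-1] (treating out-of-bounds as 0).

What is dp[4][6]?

99

r\c   0   1   2   3   4   5   6
  0   1   1   1   1   1   1   0
  1   1   2   3   4   5   6   6
  2   1   3   6  10  15  21  27
  3   1   4  10   0  15  36  63
  4   1   5  15  15   0  36  99
  5   1   6  21  36  36  72 171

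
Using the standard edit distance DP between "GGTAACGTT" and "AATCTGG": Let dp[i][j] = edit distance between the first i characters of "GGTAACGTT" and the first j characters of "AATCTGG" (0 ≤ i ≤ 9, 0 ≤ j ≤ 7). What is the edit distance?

   ''  A  A  T  C  T  G  G
''  0  1  2  3  4  5  6  7
 G  1  1  2  3  4  5  5  6
 G  2  2  2  3  4  5  5  5
 T  3  3  3  2  3  4  5  6
 A  4  3  3  3  3  4  5  6
 A  5  4  3  4  4  4  5  6
 C  6  5  4  4  4  5  5  6
 G  7  6  5  5  5  5  5  5
 T  8  7  6  5  6  5  6  6
 T  9  8  7  6  6  6  6  7

7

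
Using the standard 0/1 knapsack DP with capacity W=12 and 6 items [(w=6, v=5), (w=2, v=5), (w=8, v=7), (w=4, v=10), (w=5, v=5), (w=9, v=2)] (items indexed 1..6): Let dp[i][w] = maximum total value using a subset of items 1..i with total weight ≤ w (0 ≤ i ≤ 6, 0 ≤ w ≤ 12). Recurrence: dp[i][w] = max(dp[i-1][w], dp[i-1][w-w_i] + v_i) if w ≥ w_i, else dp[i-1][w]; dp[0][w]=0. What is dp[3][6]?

i\w   0   1   2   3   4   5   6   7   8   9  10  11  12
  0   0   0   0   0   0   0   0   0   0   0   0   0   0
  1   0   0   0   0   0   0   5   5   5   5   5   5   5
  2   0   0   5   5   5   5   5   5  10  10  10  10  10
  3   0   0   5   5   5   5   5   5  10  10  12  12  12
  4   0   0   5   5  10  10  15  15  15  15  15  15  20
  5   0   0   5   5  10  10  15  15  15  15  15  20  20
  6   0   0   5   5  10  10  15  15  15  15  15  20  20

5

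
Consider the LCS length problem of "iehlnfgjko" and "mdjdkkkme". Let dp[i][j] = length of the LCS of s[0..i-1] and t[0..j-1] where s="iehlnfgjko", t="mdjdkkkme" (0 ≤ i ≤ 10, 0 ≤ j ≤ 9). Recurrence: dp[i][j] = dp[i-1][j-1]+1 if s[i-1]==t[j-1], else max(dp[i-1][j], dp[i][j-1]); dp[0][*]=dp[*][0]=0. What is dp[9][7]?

2

   ''  m  d  j  d  k  k  k  m  e
''  0  0  0  0  0  0  0  0  0  0
 i  0  0  0  0  0  0  0  0  0  0
 e  0  0  0  0  0  0  0  0  0  1
 h  0  0  0  0  0  0  0  0  0  1
 l  0  0  0  0  0  0  0  0  0  1
 n  0  0  0  0  0  0  0  0  0  1
 f  0  0  0  0  0  0  0  0  0  1
 g  0  0  0  0  0  0  0  0  0  1
 j  0  0  0  1  1  1  1  1  1  1
 k  0  0  0  1  1  2  2  2  2  2
 o  0  0  0  1  1  2  2  2  2  2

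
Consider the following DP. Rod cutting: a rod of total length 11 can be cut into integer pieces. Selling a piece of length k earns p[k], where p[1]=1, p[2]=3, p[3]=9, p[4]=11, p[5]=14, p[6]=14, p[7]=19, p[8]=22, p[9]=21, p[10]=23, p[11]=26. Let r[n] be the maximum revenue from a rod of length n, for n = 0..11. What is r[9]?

27

   n    0    1    2    3    4    5    6    7    8    9   10   11
r[n]    0    1    3    9   11   14   18   20   23   27   29   32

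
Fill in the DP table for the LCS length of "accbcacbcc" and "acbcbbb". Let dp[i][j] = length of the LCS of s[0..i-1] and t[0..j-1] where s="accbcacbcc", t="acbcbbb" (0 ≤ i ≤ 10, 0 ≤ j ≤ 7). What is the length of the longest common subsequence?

   ''  a  c  b  c  b  b  b
''  0  0  0  0  0  0  0  0
 a  0  1  1  1  1  1  1  1
 c  0  1  2  2  2  2  2  2
 c  0  1  2  2  3  3  3  3
 b  0  1  2  3  3  4  4  4
 c  0  1  2  3  4  4  4  4
 a  0  1  2  3  4  4  4  4
 c  0  1  2  3  4  4  4  4
 b  0  1  2  3  4  5  5  5
 c  0  1  2  3  4  5  5  5
 c  0  1  2  3  4  5  5  5

5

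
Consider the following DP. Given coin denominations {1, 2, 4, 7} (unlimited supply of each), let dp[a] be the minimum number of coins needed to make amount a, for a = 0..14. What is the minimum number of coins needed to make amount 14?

2

 a  0  1  2  3  4  5  6  7  8  9 10 11 12 13 14
dp  0  1  1  2  1  2  2  1  2  2  3  2  3  3  2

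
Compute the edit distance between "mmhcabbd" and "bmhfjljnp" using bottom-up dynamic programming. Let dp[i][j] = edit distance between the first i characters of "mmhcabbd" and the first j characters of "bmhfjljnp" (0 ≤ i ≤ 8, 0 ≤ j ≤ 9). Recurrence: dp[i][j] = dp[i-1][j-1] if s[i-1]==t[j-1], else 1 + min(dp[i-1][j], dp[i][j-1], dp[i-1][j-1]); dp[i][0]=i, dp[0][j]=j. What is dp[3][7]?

5

   ''  b  m  h  f  j  l  j  n  p
''  0  1  2  3  4  5  6  7  8  9
 m  1  1  1  2  3  4  5  6  7  8
 m  2  2  1  2  3  4  5  6  7  8
 h  3  3  2  1  2  3  4  5  6  7
 c  4  4  3  2  2  3  4  5  6  7
 a  5  5  4  3  3  3  4  5  6  7
 b  6  5  5  4  4  4  4  5  6  7
 b  7  6  6  5  5  5  5  5  6  7
 d  8  7  7  6  6  6  6  6  6  7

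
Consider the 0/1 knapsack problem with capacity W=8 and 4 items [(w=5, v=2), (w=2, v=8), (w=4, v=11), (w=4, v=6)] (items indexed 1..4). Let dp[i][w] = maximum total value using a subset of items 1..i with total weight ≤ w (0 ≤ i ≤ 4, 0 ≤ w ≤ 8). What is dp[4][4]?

i\w   0   1   2   3   4   5   6   7   8
  0   0   0   0   0   0   0   0   0   0
  1   0   0   0   0   0   2   2   2   2
  2   0   0   8   8   8   8   8  10  10
  3   0   0   8   8  11  11  19  19  19
  4   0   0   8   8  11  11  19  19  19

11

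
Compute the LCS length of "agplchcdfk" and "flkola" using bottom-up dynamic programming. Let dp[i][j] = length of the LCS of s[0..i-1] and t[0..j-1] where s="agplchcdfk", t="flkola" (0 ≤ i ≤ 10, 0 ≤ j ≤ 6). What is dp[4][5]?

   ''  f  l  k  o  l  a
''  0  0  0  0  0  0  0
 a  0  0  0  0  0  0  1
 g  0  0  0  0  0  0  1
 p  0  0  0  0  0  0  1
 l  0  0  1  1  1  1  1
 c  0  0  1  1  1  1  1
 h  0  0  1  1  1  1  1
 c  0  0  1  1  1  1  1
 d  0  0  1  1  1  1  1
 f  0  1  1  1  1  1  1
 k  0  1  1  2  2  2  2

1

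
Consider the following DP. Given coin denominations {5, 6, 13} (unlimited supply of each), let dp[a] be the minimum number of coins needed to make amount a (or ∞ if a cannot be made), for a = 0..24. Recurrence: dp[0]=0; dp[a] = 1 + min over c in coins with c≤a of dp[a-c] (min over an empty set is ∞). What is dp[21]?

 a  0  1  2  3  4  5  6  7  8  9 10 11 12 13 14 15 16 17 18 19 20 21 22 23 24
dp  0  -  -  -  -  1  1  -  -  -  2  2  2  1  -  3  3  3  2  2  4  4  4  3  3
(- denotes ∞ / unreachable)

4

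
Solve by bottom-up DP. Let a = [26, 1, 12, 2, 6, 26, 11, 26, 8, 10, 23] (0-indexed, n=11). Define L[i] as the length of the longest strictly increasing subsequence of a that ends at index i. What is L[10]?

6

   i    0    1    2    3    4    5    6    7    8    9   10
a[i]   26    1   12    2    6   26   11   26    8   10   23
L[i]    1    1    2    2    3    4    4    5    4    5    6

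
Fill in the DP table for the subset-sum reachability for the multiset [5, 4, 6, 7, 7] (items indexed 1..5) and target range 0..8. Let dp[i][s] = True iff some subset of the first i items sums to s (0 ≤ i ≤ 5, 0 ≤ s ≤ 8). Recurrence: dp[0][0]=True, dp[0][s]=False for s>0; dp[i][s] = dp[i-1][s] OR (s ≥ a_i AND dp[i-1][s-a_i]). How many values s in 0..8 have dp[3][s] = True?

i\s   0   1   2   3   4   5   6   7   8
  0   T   F   F   F   F   F   F   F   F
  1   T   F   F   F   F   T   F   F   F
  2   T   F   F   F   T   T   F   F   F
  3   T   F   F   F   T   T   T   F   F
  4   T   F   F   F   T   T   T   T   F
  5   T   F   F   F   T   T   T   T   F

4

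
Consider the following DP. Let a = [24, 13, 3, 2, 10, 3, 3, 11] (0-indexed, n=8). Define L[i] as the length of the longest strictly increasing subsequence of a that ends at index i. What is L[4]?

2

   i    0    1    2    3    4    5    6    7
a[i]   24   13    3    2   10    3    3   11
L[i]    1    1    1    1    2    2    2    3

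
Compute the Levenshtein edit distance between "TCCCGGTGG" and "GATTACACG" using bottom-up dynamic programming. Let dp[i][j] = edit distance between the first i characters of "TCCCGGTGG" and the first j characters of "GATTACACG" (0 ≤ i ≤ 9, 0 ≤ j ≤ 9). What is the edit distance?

   ''  G  A  T  T  A  C  A  C  G
''  0  1  2  3  4  5  6  7  8  9
 T  1  1  2  2  3  4  5  6  7  8
 C  2  2  2  3  3  4  4  5  6  7
 C  3  3  3  3  4  4  4  5  5  6
 C  4  4  4  4  4  5  4  5  5  6
 G  5  4  5  5  5  5  5  5  6  5
 G  6  5  5  6  6  6  6  6  6  6
 T  7  6  6  5  6  7  7  7  7  7
 G  8  7  7  6  6  7  8  8  8  7
 G  9  8  8  7  7  7  8  9  9  8

8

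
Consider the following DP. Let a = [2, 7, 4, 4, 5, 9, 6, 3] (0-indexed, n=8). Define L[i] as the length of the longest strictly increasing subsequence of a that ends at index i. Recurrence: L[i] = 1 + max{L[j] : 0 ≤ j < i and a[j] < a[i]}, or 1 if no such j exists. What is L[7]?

2

   i    0    1    2    3    4    5    6    7
a[i]    2    7    4    4    5    9    6    3
L[i]    1    2    2    2    3    4    4    2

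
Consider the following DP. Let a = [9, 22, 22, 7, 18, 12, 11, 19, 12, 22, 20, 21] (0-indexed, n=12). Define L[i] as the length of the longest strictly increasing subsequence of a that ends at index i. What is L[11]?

5

   i    0    1    2    3    4    5    6    7    8    9   10   11
a[i]    9   22   22    7   18   12   11   19   12   22   20   21
L[i]    1    2    2    1    2    2    2    3    3    4    4    5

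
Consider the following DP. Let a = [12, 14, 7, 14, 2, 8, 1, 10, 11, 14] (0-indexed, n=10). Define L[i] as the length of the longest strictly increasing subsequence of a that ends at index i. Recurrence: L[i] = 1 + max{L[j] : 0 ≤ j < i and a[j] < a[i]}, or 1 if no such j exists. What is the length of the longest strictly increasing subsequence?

   i    0    1    2    3    4    5    6    7    8    9
a[i]   12   14    7   14    2    8    1   10   11   14
L[i]    1    2    1    2    1    2    1    3    4    5

5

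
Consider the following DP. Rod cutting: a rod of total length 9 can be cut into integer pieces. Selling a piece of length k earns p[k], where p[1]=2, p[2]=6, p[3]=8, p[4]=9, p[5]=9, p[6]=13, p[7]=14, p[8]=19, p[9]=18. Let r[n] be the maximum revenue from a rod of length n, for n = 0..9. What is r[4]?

   n    0    1    2    3    4    5    6    7    8    9
r[n]    0    2    6    8   12   14   18   20   24   26

12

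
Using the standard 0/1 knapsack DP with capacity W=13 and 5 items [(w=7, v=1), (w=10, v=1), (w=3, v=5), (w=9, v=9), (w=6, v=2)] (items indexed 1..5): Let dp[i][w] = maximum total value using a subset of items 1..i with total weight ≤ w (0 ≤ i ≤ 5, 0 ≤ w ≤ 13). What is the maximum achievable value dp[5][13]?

14

i\w   0   1   2   3   4   5   6   7   8   9  10  11  12  13
  0   0   0   0   0   0   0   0   0   0   0   0   0   0   0
  1   0   0   0   0   0   0   0   1   1   1   1   1   1   1
  2   0   0   0   0   0   0   0   1   1   1   1   1   1   1
  3   0   0   0   5   5   5   5   5   5   5   6   6   6   6
  4   0   0   0   5   5   5   5   5   5   9   9   9  14  14
  5   0   0   0   5   5   5   5   5   5   9   9   9  14  14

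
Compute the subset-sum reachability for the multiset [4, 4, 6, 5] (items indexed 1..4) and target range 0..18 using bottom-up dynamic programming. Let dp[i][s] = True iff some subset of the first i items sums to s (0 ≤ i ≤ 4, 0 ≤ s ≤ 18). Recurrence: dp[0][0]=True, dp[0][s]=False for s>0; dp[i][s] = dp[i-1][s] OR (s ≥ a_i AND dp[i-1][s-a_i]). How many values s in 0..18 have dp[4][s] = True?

i\s   0   1   2   3   4   5   6   7   8   9  10  11  12  13  14  15  16  17  18
  0   T   F   F   F   F   F   F   F   F   F   F   F   F   F   F   F   F   F   F
  1   T   F   F   F   T   F   F   F   F   F   F   F   F   F   F   F   F   F   F
  2   T   F   F   F   T   F   F   F   T   F   F   F   F   F   F   F   F   F   F
  3   T   F   F   F   T   F   T   F   T   F   T   F   F   F   T   F   F   F   F
  4   T   F   F   F   T   T   T   F   T   T   T   T   F   T   T   T   F   F   F

11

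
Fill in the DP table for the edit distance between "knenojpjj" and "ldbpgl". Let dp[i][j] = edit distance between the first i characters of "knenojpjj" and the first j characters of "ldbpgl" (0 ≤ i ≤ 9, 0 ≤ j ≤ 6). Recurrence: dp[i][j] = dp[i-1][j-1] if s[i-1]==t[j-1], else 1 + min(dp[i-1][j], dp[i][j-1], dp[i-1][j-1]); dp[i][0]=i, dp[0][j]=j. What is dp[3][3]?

   ''  l  d  b  p  g  l
''  0  1  2  3  4  5  6
 k  1  1  2  3  4  5  6
 n  2  2  2  3  4  5  6
 e  3  3  3  3  4  5  6
 n  4  4  4  4  4  5  6
 o  5  5  5  5  5  5  6
 j  6  6  6  6  6  6  6
 p  7  7  7  7  6  7  7
 j  8  8  8  8  7  7  8
 j  9  9  9  9  8  8  8

3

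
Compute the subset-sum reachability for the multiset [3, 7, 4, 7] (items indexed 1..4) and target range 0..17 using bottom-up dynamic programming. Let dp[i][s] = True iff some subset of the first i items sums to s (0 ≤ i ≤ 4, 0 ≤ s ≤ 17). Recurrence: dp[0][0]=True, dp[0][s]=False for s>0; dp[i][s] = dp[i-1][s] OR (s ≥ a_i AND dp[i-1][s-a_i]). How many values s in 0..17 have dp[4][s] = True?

i\s   0   1   2   3   4   5   6   7   8   9  10  11  12  13  14  15  16  17
  0   T   F   F   F   F   F   F   F   F   F   F   F   F   F   F   F   F   F
  1   T   F   F   T   F   F   F   F   F   F   F   F   F   F   F   F   F   F
  2   T   F   F   T   F   F   F   T   F   F   T   F   F   F   F   F   F   F
  3   T   F   F   T   T   F   F   T   F   F   T   T   F   F   T   F   F   F
  4   T   F   F   T   T   F   F   T   F   F   T   T   F   F   T   F   F   T

8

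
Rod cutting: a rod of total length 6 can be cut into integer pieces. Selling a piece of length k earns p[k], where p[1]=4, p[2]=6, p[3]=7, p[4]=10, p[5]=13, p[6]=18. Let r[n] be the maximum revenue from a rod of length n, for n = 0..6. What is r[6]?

24

   n    0    1    2    3    4    5    6
r[n]    0    4    8   12   16   20   24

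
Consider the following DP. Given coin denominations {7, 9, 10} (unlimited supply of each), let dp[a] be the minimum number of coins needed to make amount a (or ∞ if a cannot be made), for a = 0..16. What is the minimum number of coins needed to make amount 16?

2

 a  0  1  2  3  4  5  6  7  8  9 10 11 12 13 14 15 16
dp  0  -  -  -  -  -  -  1  -  1  1  -  -  -  2  -  2
(- denotes ∞ / unreachable)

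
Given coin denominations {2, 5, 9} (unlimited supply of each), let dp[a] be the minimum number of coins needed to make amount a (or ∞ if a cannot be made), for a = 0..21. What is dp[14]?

 a  0  1  2  3  4  5  6  7  8  9 10 11 12 13 14 15 16 17 18 19 20 21
dp  0  -  1  -  2  1  3  2  4  1  2  2  3  3  2  3  3  4  2  3  3  4
(- denotes ∞ / unreachable)

2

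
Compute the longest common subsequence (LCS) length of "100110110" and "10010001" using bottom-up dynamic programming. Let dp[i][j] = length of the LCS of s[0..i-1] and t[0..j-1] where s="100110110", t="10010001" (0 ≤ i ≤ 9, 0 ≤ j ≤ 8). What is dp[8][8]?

   ''  1  0  0  1  0  0  0  1
''  0  0  0  0  0  0  0  0  0
 1  0  1  1  1  1  1  1  1  1
 0  0  1  2  2  2  2  2  2  2
 0  0  1  2  3  3  3  3  3  3
 1  0  1  2  3  4  4  4  4  4
 1  0  1  2  3  4  4  4  4  5
 0  0  1  2  3  4  5  5  5  5
 1  0  1  2  3  4  5  5  5  6
 1  0  1  2  3  4  5  5  5  6
 0  0  1  2  3  4  5  6  6  6

6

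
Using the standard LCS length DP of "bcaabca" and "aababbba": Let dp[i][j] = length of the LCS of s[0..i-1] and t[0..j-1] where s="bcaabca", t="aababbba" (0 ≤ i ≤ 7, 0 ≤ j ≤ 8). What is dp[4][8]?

3

   ''  a  a  b  a  b  b  b  a
''  0  0  0  0  0  0  0  0  0
 b  0  0  0  1  1  1  1  1  1
 c  0  0  0  1  1  1  1  1  1
 a  0  1  1  1  2  2  2  2  2
 a  0  1  2  2  2  2  2  2  3
 b  0  1  2  3  3  3  3  3  3
 c  0  1  2  3  3  3  3  3  3
 a  0  1  2  3  4  4  4  4  4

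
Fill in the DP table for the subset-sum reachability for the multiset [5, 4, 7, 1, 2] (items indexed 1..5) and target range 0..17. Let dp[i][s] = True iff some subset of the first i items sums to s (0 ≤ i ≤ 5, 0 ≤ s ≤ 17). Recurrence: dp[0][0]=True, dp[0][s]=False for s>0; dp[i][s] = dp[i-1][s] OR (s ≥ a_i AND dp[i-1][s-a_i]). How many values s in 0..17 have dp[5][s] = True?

18

i\s   0   1   2   3   4   5   6   7   8   9  10  11  12  13  14  15  16  17
  0   T   F   F   F   F   F   F   F   F   F   F   F   F   F   F   F   F   F
  1   T   F   F   F   F   T   F   F   F   F   F   F   F   F   F   F   F   F
  2   T   F   F   F   T   T   F   F   F   T   F   F   F   F   F   F   F   F
  3   T   F   F   F   T   T   F   T   F   T   F   T   T   F   F   F   T   F
  4   T   T   F   F   T   T   T   T   T   T   T   T   T   T   F   F   T   T
  5   T   T   T   T   T   T   T   T   T   T   T   T   T   T   T   T   T   T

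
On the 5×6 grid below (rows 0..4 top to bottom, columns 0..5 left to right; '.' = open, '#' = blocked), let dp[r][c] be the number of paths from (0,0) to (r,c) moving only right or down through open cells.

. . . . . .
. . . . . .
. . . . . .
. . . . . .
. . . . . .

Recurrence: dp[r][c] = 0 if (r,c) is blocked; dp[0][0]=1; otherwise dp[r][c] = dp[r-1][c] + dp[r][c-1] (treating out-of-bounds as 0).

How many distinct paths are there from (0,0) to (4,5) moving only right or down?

r\c   0   1   2   3   4   5
  0   1   1   1   1   1   1
  1   1   2   3   4   5   6
  2   1   3   6  10  15  21
  3   1   4  10  20  35  56
  4   1   5  15  35  70 126

126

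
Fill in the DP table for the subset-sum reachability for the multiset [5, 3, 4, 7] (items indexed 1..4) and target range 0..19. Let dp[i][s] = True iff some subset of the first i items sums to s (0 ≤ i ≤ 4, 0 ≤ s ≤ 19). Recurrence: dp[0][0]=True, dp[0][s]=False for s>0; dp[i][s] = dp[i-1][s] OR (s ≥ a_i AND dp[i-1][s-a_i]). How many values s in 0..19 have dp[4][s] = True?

14

i\s   0   1   2   3   4   5   6   7   8   9  10  11  12  13  14  15  16  17  18  19
  0   T   F   F   F   F   F   F   F   F   F   F   F   F   F   F   F   F   F   F   F
  1   T   F   F   F   F   T   F   F   F   F   F   F   F   F   F   F   F   F   F   F
  2   T   F   F   T   F   T   F   F   T   F   F   F   F   F   F   F   F   F   F   F
  3   T   F   F   T   T   T   F   T   T   T   F   F   T   F   F   F   F   F   F   F
  4   T   F   F   T   T   T   F   T   T   T   T   T   T   F   T   T   T   F   F   T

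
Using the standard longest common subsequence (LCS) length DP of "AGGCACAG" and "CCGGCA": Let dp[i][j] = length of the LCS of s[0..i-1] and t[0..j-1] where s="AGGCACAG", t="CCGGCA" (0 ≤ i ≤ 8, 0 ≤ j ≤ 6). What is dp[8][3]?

   ''  C  C  G  G  C  A
''  0  0  0  0  0  0  0
 A  0  0  0  0  0  0  1
 G  0  0  0  1  1  1  1
 G  0  0  0  1  2  2  2
 C  0  1  1  1  2  3  3
 A  0  1  1  1  2  3  4
 C  0  1  2  2  2  3  4
 A  0  1  2  2  2  3  4
 G  0  1  2  3  3  3  4

3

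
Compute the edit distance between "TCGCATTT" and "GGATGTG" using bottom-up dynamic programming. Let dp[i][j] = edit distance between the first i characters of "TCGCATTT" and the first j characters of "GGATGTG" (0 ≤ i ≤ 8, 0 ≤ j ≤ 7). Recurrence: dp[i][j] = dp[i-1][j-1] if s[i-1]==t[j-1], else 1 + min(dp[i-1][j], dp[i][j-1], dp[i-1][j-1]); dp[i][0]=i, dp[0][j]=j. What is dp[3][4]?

   ''  G  G  A  T  G  T  G
''  0  1  2  3  4  5  6  7
 T  1  1  2  3  3  4  5  6
 C  2  2  2  3  4  4  5  6
 G  3  2  2  3  4  4  5  5
 C  4  3  3  3  4  5  5  6
 A  5  4  4  3  4  5  6  6
 T  6  5  5  4  3  4  5  6
 T  7  6  6  5  4  4  4  5
 T  8  7  7  6  5  5  4  5

4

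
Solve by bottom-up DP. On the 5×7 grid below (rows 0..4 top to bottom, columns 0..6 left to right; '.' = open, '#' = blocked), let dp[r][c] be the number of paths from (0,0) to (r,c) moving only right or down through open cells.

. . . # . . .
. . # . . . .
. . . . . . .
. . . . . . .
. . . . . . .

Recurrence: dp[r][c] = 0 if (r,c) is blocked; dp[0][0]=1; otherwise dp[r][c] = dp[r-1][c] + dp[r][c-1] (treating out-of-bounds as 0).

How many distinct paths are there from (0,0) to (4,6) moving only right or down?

r\c   0   1   2   3   4   5   6
  0   1   1   1   0   0   0   0
  1   1   2   0   0   0   0   0
  2   1   3   3   3   3   3   3
  3   1   4   7  10  13  16  19
  4   1   5  12  22  35  51  70

70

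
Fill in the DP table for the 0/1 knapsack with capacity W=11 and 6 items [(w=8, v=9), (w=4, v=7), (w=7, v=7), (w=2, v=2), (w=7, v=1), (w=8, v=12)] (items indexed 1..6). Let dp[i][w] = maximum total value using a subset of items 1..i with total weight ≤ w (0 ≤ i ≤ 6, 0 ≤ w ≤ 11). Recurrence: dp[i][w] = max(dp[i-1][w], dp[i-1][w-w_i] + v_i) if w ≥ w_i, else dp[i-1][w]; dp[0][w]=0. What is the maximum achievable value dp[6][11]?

14

i\w   0   1   2   3   4   5   6   7   8   9  10  11
  0   0   0   0   0   0   0   0   0   0   0   0   0
  1   0   0   0   0   0   0   0   0   9   9   9   9
  2   0   0   0   0   7   7   7   7   9   9   9   9
  3   0   0   0   0   7   7   7   7   9   9   9  14
  4   0   0   2   2   7   7   9   9   9   9  11  14
  5   0   0   2   2   7   7   9   9   9   9  11  14
  6   0   0   2   2   7   7   9   9  12  12  14  14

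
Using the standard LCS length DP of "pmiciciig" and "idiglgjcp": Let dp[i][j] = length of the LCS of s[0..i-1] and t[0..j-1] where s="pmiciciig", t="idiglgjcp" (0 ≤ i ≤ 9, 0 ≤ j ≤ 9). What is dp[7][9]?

3

   ''  i  d  i  g  l  g  j  c  p
''  0  0  0  0  0  0  0  0  0  0
 p  0  0  0  0  0  0  0  0  0  1
 m  0  0  0  0  0  0  0  0  0  1
 i  0  1  1  1  1  1  1  1  1  1
 c  0  1  1  1  1  1  1  1  2  2
 i  0  1  1  2  2  2  2  2  2  2
 c  0  1  1  2  2  2  2  2  3  3
 i  0  1  1  2  2  2  2  2  3  3
 i  0  1  1  2  2  2  2  2  3  3
 g  0  1  1  2  3  3  3  3  3  3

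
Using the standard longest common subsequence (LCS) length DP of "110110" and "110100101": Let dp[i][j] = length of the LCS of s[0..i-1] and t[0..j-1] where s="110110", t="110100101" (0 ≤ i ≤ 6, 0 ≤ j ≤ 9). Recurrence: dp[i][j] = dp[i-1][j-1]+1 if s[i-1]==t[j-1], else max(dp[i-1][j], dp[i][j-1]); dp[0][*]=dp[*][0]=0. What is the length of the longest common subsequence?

6

   ''  1  1  0  1  0  0  1  0  1
''  0  0  0  0  0  0  0  0  0  0
 1  0  1  1  1  1  1  1  1  1  1
 1  0  1  2  2  2  2  2  2  2  2
 0  0  1  2  3  3  3  3  3  3  3
 1  0  1  2  3  4  4  4  4  4  4
 1  0  1  2  3  4  4  4  5  5  5
 0  0  1  2  3  4  5  5  5  6  6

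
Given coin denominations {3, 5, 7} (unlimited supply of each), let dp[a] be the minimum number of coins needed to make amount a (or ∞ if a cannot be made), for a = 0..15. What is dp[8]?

 a  0  1  2  3  4  5  6  7  8  9 10 11 12 13 14 15
dp  0  -  -  1  -  1  2  1  2  3  2  3  2  3  2  3
(- denotes ∞ / unreachable)

2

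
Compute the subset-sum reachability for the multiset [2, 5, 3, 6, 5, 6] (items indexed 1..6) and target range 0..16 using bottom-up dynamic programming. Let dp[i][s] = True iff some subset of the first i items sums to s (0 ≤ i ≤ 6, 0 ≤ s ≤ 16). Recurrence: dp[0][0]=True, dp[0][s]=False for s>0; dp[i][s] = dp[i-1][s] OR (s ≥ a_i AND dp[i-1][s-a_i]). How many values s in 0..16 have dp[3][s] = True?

i\s   0   1   2   3   4   5   6   7   8   9  10  11  12  13  14  15  16
  0   T   F   F   F   F   F   F   F   F   F   F   F   F   F   F   F   F
  1   T   F   T   F   F   F   F   F   F   F   F   F   F   F   F   F   F
  2   T   F   T   F   F   T   F   T   F   F   F   F   F   F   F   F   F
  3   T   F   T   T   F   T   F   T   T   F   T   F   F   F   F   F   F
  4   T   F   T   T   F   T   T   T   T   T   T   T   F   T   T   F   T
  5   T   F   T   T   F   T   T   T   T   T   T   T   T   T   T   T   T
  6   T   F   T   T   F   T   T   T   T   T   T   T   T   T   T   T   T

7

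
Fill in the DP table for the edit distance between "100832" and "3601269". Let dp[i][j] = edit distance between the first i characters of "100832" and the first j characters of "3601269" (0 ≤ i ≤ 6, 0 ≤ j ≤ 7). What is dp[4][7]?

   ''  3  6  0  1  2  6  9
''  0  1  2  3  4  5  6  7
 1  1  1  2  3  3  4  5  6
 0  2  2  2  2  3  4  5  6
 0  3  3  3  2  3  4  5  6
 8  4  4  4  3  3  4  5  6
 3  5  4  5  4  4  4  5  6
 2  6  5  5  5  5  4  5  6

6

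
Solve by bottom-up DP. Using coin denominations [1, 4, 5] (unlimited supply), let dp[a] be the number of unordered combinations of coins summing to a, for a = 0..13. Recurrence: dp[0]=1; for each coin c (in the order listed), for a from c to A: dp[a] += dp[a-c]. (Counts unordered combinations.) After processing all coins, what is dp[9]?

5

after  coin     0     1     2     3     4     5     6     7     8     9    10    11    12    13
          1     1     1     1     1     1     1     1     1     1     1     1     1     1     1
          4     1     1     1     1     2     2     2     2     3     3     3     3     4     4
          5     1     1     1     1     2     3     3     3     4     5     6     6     7     8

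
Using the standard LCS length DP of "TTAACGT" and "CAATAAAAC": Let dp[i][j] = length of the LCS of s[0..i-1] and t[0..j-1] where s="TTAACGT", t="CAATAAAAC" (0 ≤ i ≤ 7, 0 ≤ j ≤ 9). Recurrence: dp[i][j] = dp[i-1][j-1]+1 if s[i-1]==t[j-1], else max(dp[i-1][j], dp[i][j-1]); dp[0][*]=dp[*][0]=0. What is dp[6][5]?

   ''  C  A  A  T  A  A  A  A  C
''  0  0  0  0  0  0  0  0  0  0
 T  0  0  0  0  1  1  1  1  1  1
 T  0  0  0  0  1  1  1  1  1  1
 A  0  0  1  1  1  2  2  2  2  2
 A  0  0  1  2  2  2  3  3  3  3
 C  0  1  1  2  2  2  3  3  3  4
 G  0  1  1  2  2  2  3  3  3  4
 T  0  1  1  2  3  3  3  3  3  4

2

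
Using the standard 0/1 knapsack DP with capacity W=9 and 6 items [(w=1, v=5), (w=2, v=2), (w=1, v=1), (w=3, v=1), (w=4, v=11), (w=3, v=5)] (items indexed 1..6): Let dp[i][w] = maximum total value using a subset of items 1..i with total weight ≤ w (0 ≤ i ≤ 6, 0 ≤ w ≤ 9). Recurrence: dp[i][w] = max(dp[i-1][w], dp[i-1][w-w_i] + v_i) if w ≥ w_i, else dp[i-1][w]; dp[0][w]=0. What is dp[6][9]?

i\w   0   1   2   3   4   5   6   7   8   9
  0   0   0   0   0   0   0   0   0   0   0
  1   0   5   5   5   5   5   5   5   5   5
  2   0   5   5   7   7   7   7   7   7   7
  3   0   5   6   7   8   8   8   8   8   8
  4   0   5   6   7   8   8   8   9   9   9
  5   0   5   6   7  11  16  17  18  19  19
  6   0   5   6   7  11  16  17  18  21  22

22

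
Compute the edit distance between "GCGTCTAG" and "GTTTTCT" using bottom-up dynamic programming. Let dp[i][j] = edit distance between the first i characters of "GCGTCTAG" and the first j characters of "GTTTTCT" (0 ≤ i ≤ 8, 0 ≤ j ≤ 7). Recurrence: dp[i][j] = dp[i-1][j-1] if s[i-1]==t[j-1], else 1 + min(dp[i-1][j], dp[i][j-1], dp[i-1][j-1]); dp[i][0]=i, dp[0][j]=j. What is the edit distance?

5

   ''  G  T  T  T  T  C  T
''  0  1  2  3  4  5  6  7
 G  1  0  1  2  3  4  5  6
 C  2  1  1  2  3  4  4  5
 G  3  2  2  2  3  4  5  5
 T  4  3  2  2  2  3  4  5
 C  5  4  3  3  3  3  3  4
 T  6  5  4  3  3  3  4  3
 A  7  6  5  4  4  4  4  4
 G  8  7  6  5  5  5  5  5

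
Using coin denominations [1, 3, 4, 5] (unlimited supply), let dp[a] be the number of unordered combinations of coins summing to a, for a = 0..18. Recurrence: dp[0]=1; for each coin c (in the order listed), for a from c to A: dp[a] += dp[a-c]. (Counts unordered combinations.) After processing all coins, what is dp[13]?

20

after  coin     0     1     2     3     4     5     6     7     8     9    10    11    12    13    14    15    16    17    18
          1     1     1     1     1     1     1     1     1     1     1     1     1     1     1     1     1     1     1     1
          3     1     1     1     2     2     2     3     3     3     4     4     4     5     5     5     6     6     6     7
          4     1     1     1     2     3     3     4     5     6     7     8     9    11    12    13    15    17    18    20
          5     1     1     1     2     3     4     5     6     8    10    12    14    17    20    23    27    31    35    40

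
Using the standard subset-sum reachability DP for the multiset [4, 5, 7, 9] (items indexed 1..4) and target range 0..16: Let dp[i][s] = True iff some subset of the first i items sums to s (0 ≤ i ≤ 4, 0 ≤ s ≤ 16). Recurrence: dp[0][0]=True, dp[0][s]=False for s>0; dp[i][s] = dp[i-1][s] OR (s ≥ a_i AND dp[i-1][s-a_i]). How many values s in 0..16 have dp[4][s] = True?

i\s   0   1   2   3   4   5   6   7   8   9  10  11  12  13  14  15  16
  0   T   F   F   F   F   F   F   F   F   F   F   F   F   F   F   F   F
  1   T   F   F   F   T   F   F   F   F   F   F   F   F   F   F   F   F
  2   T   F   F   F   T   T   F   F   F   T   F   F   F   F   F   F   F
  3   T   F   F   F   T   T   F   T   F   T   F   T   T   F   F   F   T
  4   T   F   F   F   T   T   F   T   F   T   F   T   T   T   T   F   T

10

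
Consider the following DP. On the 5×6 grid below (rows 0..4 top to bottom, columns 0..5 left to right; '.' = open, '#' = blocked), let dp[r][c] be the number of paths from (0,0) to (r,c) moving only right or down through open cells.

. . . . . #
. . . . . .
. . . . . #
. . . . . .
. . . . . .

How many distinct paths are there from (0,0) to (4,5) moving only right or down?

r\c   0   1   2   3   4   5
  0   1   1   1   1   1   0
  1   1   2   3   4   5   5
  2   1   3   6  10  15   0
  3   1   4  10  20  35  35
  4   1   5  15  35  70 105

105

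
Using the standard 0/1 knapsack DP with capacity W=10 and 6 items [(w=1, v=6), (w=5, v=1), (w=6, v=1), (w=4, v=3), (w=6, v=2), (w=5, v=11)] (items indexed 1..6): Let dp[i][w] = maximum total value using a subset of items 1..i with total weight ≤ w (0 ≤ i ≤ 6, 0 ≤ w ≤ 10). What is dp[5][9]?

i\w   0   1   2   3   4   5   6   7   8   9  10
  0   0   0   0   0   0   0   0   0   0   0   0
  1   0   6   6   6   6   6   6   6   6   6   6
  2   0   6   6   6   6   6   7   7   7   7   7
  3   0   6   6   6   6   6   7   7   7   7   7
  4   0   6   6   6   6   9   9   9   9   9  10
  5   0   6   6   6   6   9   9   9   9   9  10
  6   0   6   6   6   6  11  17  17  17  17  20

9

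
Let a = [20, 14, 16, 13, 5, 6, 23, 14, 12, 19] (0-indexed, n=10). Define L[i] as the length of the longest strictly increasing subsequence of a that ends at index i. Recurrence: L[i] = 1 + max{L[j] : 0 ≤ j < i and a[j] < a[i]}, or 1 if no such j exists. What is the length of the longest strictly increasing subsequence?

4

   i    0    1    2    3    4    5    6    7    8    9
a[i]   20   14   16   13    5    6   23   14   12   19
L[i]    1    1    2    1    1    2    3    3    3    4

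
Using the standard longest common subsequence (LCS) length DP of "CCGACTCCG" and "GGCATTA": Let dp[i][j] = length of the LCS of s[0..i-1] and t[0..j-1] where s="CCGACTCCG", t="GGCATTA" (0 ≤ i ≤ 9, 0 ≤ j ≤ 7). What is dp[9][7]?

   ''  G  G  C  A  T  T  A
''  0  0  0  0  0  0  0  0
 C  0  0  0  1  1  1  1  1
 C  0  0  0  1  1  1  1  1
 G  0  1  1  1  1  1  1  1
 A  0  1  1  1  2  2  2  2
 C  0  1  1  2  2  2  2  2
 T  0  1  1  2  2  3  3  3
 C  0  1  1  2  2  3  3  3
 C  0  1  1  2  2  3  3  3
 G  0  1  2  2  2  3  3  3

3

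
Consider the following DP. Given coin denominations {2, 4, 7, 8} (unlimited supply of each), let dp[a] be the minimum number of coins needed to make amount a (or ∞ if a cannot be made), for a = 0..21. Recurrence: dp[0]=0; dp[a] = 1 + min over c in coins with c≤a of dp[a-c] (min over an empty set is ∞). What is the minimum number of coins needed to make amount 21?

 a  0  1  2  3  4  5  6  7  8  9 10 11 12 13 14 15 16 17 18 19 20 21
dp  0  -  1  -  1  -  2  1  1  2  2  2  2  3  2  2  2  3  3  3  3  3
(- denotes ∞ / unreachable)

3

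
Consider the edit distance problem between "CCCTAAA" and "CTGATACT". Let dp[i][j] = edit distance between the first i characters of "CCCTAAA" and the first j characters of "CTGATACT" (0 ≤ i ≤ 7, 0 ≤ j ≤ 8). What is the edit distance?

   ''  C  T  G  A  T  A  C  T
''  0  1  2  3  4  5  6  7  8
 C  1  0  1  2  3  4  5  6  7
 C  2  1  1  2  3  4  5  5  6
 C  3  2  2  2  3  4  5  5  6
 T  4  3  2  3  3  3  4  5  5
 A  5  4  3  3  3  4  3  4  5
 A  6  5  4  4  3  4  4  4  5
 A  7  6  5  5  4  4  4  5  5

5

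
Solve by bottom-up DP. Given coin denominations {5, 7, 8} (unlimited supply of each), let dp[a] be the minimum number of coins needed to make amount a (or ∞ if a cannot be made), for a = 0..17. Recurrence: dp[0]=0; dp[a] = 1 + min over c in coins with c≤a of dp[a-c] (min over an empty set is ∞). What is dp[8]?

1

 a  0  1  2  3  4  5  6  7  8  9 10 11 12 13 14 15 16 17
dp  0  -  -  -  -  1  -  1  1  -  2  -  2  2  2  2  2  3
(- denotes ∞ / unreachable)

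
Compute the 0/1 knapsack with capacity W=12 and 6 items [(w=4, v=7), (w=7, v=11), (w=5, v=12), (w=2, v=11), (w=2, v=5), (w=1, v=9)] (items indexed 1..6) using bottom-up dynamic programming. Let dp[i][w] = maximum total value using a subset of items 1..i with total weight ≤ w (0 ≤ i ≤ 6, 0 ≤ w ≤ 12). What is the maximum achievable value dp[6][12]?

i\w   0   1   2   3   4   5   6   7   8   9  10  11  12
  0   0   0   0   0   0   0   0   0   0   0   0   0   0
  1   0   0   0   0   7   7   7   7   7   7   7   7   7
  2   0   0   0   0   7   7   7  11  11  11  11  18  18
  3   0   0   0   0   7  12  12  12  12  19  19  19  23
  4   0   0  11  11  11  12  18  23  23  23  23  30  30
  5   0   0  11  11  16  16  18  23  23  28  28  30  30
  6   0   9  11  20  20  25  25  27  32  32  37  37  39

39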